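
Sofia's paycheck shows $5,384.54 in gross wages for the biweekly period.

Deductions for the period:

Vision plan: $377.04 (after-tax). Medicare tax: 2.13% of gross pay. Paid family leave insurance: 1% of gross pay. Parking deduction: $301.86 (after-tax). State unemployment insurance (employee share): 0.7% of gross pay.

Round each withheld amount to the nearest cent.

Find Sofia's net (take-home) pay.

State unemployment insurance (employee share): $5,384.54 × 0.007 = $37.69
Medicare tax: $5,384.54 × 0.0213 = $114.69
Paid family leave insurance: $5,384.54 × 0.01 = $53.85
Parking deduction: $301.86
Vision plan: $377.04
Total deductions = $37.69 + $114.69 + $53.85 + $301.86 + $377.04 = $885.13
Net pay = $5,384.54 − $885.13 = $4,499.41

$4,499.41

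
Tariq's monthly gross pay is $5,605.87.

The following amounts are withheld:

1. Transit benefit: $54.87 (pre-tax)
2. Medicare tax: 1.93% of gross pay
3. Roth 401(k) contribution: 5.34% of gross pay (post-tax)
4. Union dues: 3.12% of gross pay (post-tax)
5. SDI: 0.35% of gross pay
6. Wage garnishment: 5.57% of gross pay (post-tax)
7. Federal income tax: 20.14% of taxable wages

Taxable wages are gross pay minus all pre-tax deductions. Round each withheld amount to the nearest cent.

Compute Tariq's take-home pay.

$3,518.72

Transit benefit: $54.87
Taxable wages = $5,605.87 − $54.87 = $5,551.00
Federal income tax: $5,551.00 × 0.2014 = $1,117.97
SDI: $5,605.87 × 0.0035 = $19.62
Medicare tax: $5,605.87 × 0.0193 = $108.19
Union dues: $5,605.87 × 0.0312 = $174.90
Wage garnishment: $5,605.87 × 0.0557 = $312.25
Roth 401(k) contribution: $5,605.87 × 0.0534 = $299.35
Total deductions = $54.87 + $1,117.97 + $19.62 + $108.19 + $174.90 + $312.25 + $299.35 = $2,087.15
Net pay = $5,605.87 − $2,087.15 = $3,518.72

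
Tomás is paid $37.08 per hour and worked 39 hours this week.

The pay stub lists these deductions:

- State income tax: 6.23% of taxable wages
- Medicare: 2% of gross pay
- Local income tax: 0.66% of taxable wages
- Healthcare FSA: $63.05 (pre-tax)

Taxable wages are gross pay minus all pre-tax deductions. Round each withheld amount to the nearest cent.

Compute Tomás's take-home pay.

$1,258.85

Gross pay: 39 × $37.08 = $1,446.12
Healthcare FSA: $63.05
Taxable wages = $1,446.12 − $63.05 = $1,383.07
Local income tax: $1,383.07 × 0.0066 = $9.13
State income tax: $1,383.07 × 0.0623 = $86.17
Medicare: $1,446.12 × 0.02 = $28.92
Total deductions = $63.05 + $9.13 + $86.17 + $28.92 = $187.27
Net pay = $1,446.12 − $187.27 = $1,258.85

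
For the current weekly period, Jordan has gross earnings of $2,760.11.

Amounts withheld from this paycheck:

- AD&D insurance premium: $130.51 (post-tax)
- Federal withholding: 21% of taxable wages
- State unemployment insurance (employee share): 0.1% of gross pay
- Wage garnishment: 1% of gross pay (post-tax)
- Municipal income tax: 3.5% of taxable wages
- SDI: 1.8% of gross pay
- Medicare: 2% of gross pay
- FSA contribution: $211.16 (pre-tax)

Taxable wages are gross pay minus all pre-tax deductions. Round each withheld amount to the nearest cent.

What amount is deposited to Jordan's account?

FSA contribution: $211.16
Taxable wages = $2,760.11 − $211.16 = $2,548.95
Federal withholding: $2,548.95 × 0.21 = $535.28
Municipal income tax: $2,548.95 × 0.035 = $89.21
State unemployment insurance (employee share): $2,760.11 × 0.001 = $2.76
SDI: $2,760.11 × 0.018 = $49.68
Medicare: $2,760.11 × 0.02 = $55.20
Wage garnishment: $2,760.11 × 0.01 = $27.60
AD&D insurance premium: $130.51
Total deductions = $211.16 + $535.28 + $89.21 + $2.76 + $49.68 + $55.20 + $27.60 + $130.51 = $1,101.40
Net pay = $2,760.11 − $1,101.40 = $1,658.71

$1,658.71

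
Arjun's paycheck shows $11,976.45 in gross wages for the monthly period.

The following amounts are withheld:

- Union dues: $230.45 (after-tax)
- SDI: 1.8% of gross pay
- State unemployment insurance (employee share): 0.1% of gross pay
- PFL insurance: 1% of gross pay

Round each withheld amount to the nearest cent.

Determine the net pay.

PFL insurance: $11,976.45 × 0.01 = $119.76
State unemployment insurance (employee share): $11,976.45 × 0.001 = $11.98
SDI: $11,976.45 × 0.018 = $215.58
Union dues: $230.45
Total deductions = $119.76 + $11.98 + $215.58 + $230.45 = $577.77
Net pay = $11,976.45 − $577.77 = $11,398.68

$11,398.68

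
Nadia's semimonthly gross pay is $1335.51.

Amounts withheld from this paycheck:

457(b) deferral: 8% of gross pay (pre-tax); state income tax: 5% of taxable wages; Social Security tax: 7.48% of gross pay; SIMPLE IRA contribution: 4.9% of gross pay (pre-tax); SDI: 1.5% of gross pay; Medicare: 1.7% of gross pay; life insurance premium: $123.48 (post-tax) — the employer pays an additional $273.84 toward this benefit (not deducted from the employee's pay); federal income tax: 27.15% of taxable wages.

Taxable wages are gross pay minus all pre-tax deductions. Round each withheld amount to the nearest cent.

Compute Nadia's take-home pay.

$523.14

SIMPLE IRA contribution: $1335.51 × 0.049 = $65.44
457(b) deferral: $1335.51 × 0.08 = $106.84
Pre-tax total = $65.44 + $106.84 = $172.28
Taxable wages = $1335.51 − $172.28 = $1163.23
Federal income tax: $1163.23 × 0.2715 = $315.82
State income tax: $1163.23 × 0.05 = $58.16
Medicare: $1335.51 × 0.017 = $22.70
SDI: $1335.51 × 0.015 = $20.03
Social Security tax: $1335.51 × 0.0748 = $99.90
Life insurance premium: $123.48
(Employer's $273.84 toward life insurance premium is not withheld from the employee.)
Total deductions = $65.44 + $106.84 + $315.82 + $58.16 + $22.70 + $20.03 + $99.90 + $123.48 = $812.37
Net pay = $1335.51 − $812.37 = $523.14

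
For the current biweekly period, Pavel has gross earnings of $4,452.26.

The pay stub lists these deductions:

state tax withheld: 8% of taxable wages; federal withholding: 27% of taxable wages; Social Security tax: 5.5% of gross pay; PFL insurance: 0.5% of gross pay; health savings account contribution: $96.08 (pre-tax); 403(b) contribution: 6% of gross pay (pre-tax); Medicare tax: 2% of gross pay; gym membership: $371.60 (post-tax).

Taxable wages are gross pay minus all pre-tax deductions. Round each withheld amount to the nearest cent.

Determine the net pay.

$1,930.10

403(b) contribution: $4,452.26 × 0.06 = $267.14
Health savings account contribution: $96.08
Pre-tax total = $267.14 + $96.08 = $363.22
Taxable wages = $4,452.26 − $363.22 = $4,089.04
Federal withholding: $4,089.04 × 0.27 = $1,104.04
State tax withheld: $4,089.04 × 0.08 = $327.12
Medicare tax: $4,452.26 × 0.02 = $89.05
Social Security tax: $4,452.26 × 0.055 = $244.87
PFL insurance: $4,452.26 × 0.005 = $22.26
Gym membership: $371.60
Total deductions = $267.14 + $96.08 + $1,104.04 + $327.12 + $89.05 + $244.87 + $22.26 + $371.60 = $2,522.16
Net pay = $4,452.26 − $2,522.16 = $1,930.10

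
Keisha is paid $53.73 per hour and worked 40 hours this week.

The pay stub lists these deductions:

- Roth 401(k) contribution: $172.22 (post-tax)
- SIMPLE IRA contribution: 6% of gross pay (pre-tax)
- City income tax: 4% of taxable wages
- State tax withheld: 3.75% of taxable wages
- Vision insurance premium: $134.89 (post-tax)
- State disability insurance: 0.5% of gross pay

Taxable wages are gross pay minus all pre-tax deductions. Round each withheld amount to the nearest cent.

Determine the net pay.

$1,545.82

Gross pay: 40 × $53.73 = $2,149.20
SIMPLE IRA contribution: $2,149.20 × 0.06 = $128.95
Taxable wages = $2,149.20 − $128.95 = $2,020.25
City income tax: $2,020.25 × 0.04 = $80.81
State tax withheld: $2,020.25 × 0.0375 = $75.76
State disability insurance: $2,149.20 × 0.005 = $10.75
Roth 401(k) contribution: $172.22
Vision insurance premium: $134.89
Total deductions = $128.95 + $80.81 + $75.76 + $10.75 + $172.22 + $134.89 = $603.38
Net pay = $2,149.20 − $603.38 = $1,545.82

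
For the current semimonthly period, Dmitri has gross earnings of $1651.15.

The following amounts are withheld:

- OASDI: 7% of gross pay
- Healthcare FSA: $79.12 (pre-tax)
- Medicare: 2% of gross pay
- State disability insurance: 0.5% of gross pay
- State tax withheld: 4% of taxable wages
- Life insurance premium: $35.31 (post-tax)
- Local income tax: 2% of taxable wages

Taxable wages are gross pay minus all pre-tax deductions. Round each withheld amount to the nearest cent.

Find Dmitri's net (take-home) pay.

Healthcare FSA: $79.12
Taxable wages = $1651.15 − $79.12 = $1572.03
State tax withheld: $1572.03 × 0.04 = $62.88
Local income tax: $1572.03 × 0.02 = $31.44
OASDI: $1651.15 × 0.07 = $115.58
State disability insurance: $1651.15 × 0.005 = $8.26
Medicare: $1651.15 × 0.02 = $33.02
Life insurance premium: $35.31
Total deductions = $79.12 + $62.88 + $31.44 + $115.58 + $8.26 + $33.02 + $35.31 = $365.61
Net pay = $1651.15 − $365.61 = $1285.54

$1285.54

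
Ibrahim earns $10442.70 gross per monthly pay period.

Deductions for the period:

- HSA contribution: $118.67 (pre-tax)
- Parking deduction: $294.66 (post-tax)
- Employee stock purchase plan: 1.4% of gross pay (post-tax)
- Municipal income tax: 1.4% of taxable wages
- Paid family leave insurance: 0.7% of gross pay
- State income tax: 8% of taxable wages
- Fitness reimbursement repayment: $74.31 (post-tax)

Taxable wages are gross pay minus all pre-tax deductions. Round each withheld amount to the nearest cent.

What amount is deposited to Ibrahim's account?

$8765.30

HSA contribution: $118.67
Taxable wages = $10442.70 − $118.67 = $10324.03
Municipal income tax: $10324.03 × 0.014 = $144.54
State income tax: $10324.03 × 0.08 = $825.92
Paid family leave insurance: $10442.70 × 0.007 = $73.10
Parking deduction: $294.66
Employee stock purchase plan: $10442.70 × 0.014 = $146.20
Fitness reimbursement repayment: $74.31
Total deductions = $118.67 + $144.54 + $825.92 + $73.10 + $294.66 + $146.20 + $74.31 = $1677.40
Net pay = $10442.70 − $1677.40 = $8765.30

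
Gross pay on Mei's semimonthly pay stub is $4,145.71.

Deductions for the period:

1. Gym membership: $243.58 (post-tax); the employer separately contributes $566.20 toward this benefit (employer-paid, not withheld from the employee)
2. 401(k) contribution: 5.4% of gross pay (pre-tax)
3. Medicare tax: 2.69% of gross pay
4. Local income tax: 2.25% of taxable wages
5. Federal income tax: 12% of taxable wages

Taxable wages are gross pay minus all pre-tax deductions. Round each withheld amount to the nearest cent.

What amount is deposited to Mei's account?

401(k) contribution: $4,145.71 × 0.054 = $223.87
Taxable wages = $4,145.71 − $223.87 = $3,921.84
Federal income tax: $3,921.84 × 0.12 = $470.62
Local income tax: $3,921.84 × 0.0225 = $88.24
Medicare tax: $4,145.71 × 0.0269 = $111.52
Gym membership: $243.58
(Employer's $566.20 toward gym membership is not withheld from the employee.)
Total deductions = $223.87 + $470.62 + $88.24 + $111.52 + $243.58 = $1,137.83
Net pay = $4,145.71 − $1,137.83 = $3,007.88

$3,007.88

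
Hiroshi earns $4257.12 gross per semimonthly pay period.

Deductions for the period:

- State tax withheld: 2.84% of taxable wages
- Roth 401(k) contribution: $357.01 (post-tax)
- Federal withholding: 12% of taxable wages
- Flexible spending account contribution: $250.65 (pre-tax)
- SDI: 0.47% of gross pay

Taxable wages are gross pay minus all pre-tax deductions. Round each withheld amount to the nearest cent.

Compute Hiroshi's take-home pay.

$3034.89

Flexible spending account contribution: $250.65
Taxable wages = $4257.12 − $250.65 = $4006.47
State tax withheld: $4006.47 × 0.0284 = $113.78
Federal withholding: $4006.47 × 0.12 = $480.78
SDI: $4257.12 × 0.0047 = $20.01
Roth 401(k) contribution: $357.01
Total deductions = $250.65 + $113.78 + $480.78 + $20.01 + $357.01 = $1222.23
Net pay = $4257.12 − $1222.23 = $3034.89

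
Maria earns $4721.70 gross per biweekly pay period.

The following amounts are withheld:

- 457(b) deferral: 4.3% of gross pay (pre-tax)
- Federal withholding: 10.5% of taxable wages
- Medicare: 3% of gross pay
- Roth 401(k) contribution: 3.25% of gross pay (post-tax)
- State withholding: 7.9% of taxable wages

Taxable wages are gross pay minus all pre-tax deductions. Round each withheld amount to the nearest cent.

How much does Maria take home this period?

$3392.13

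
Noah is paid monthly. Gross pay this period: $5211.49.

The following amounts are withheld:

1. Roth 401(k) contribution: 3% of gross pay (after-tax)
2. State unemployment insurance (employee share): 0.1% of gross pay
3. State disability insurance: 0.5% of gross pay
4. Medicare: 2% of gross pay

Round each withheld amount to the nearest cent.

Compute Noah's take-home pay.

$4919.65

State unemployment insurance (employee share): $5211.49 × 0.001 = $5.21
State disability insurance: $5211.49 × 0.005 = $26.06
Medicare: $5211.49 × 0.02 = $104.23
Roth 401(k) contribution: $5211.49 × 0.03 = $156.34
Total deductions = $5.21 + $26.06 + $104.23 + $156.34 = $291.84
Net pay = $5211.49 − $291.84 = $4919.65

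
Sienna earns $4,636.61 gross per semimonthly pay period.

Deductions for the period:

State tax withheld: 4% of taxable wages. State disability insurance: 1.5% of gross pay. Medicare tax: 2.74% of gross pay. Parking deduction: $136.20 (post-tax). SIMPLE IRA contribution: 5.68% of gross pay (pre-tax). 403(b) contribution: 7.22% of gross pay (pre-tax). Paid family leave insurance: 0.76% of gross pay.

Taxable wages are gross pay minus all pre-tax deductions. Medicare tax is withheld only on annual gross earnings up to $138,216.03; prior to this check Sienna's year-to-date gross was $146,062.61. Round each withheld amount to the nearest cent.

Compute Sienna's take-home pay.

SIMPLE IRA contribution: $4,636.61 × 0.0568 = $263.36
403(b) contribution: $4,636.61 × 0.0722 = $334.76
Pre-tax total = $263.36 + $334.76 = $598.12
Taxable wages = $4,636.61 − $598.12 = $4,038.49
State tax withheld: $4,038.49 × 0.04 = $161.54
Paid family leave insurance: $4,636.61 × 0.0076 = $35.24
Medicare tax: annual cap $138,216.03 already reached (YTD $146,062.61), so $0.00
State disability insurance: $4,636.61 × 0.015 = $69.55
Parking deduction: $136.20
Total deductions = $263.36 + $334.76 + $161.54 + $35.24 + $0.00 + $69.55 + $136.20 = $1,000.65
Net pay = $4,636.61 − $1,000.65 = $3,635.96

$3,635.96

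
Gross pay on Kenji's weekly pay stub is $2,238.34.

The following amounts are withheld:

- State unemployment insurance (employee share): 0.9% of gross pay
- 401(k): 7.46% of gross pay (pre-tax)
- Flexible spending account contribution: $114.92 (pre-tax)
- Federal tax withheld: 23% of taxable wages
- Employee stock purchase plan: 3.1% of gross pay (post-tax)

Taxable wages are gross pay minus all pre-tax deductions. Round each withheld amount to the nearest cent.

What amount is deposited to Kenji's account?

$1,416.92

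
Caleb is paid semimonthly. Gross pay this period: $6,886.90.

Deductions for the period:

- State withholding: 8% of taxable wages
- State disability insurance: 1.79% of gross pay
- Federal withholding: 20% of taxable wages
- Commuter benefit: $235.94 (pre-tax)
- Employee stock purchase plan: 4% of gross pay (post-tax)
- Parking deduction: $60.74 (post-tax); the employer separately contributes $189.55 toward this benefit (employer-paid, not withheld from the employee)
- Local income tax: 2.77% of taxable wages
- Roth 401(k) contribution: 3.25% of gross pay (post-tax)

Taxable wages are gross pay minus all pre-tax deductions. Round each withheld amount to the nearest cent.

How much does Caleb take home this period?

$3,921.14

Commuter benefit: $235.94
Taxable wages = $6,886.90 − $235.94 = $6,650.96
State withholding: $6,650.96 × 0.08 = $532.08
Federal withholding: $6,650.96 × 0.2 = $1,330.19
Local income tax: $6,650.96 × 0.0277 = $184.23
State disability insurance: $6,886.90 × 0.0179 = $123.28
Roth 401(k) contribution: $6,886.90 × 0.0325 = $223.82
Employee stock purchase plan: $6,886.90 × 0.04 = $275.48
Parking deduction: $60.74
(Employer's $189.55 toward parking deduction is not withheld from the employee.)
Total deductions = $235.94 + $532.08 + $1,330.19 + $184.23 + $123.28 + $223.82 + $275.48 + $60.74 = $2,965.76
Net pay = $6,886.90 − $2,965.76 = $3,921.14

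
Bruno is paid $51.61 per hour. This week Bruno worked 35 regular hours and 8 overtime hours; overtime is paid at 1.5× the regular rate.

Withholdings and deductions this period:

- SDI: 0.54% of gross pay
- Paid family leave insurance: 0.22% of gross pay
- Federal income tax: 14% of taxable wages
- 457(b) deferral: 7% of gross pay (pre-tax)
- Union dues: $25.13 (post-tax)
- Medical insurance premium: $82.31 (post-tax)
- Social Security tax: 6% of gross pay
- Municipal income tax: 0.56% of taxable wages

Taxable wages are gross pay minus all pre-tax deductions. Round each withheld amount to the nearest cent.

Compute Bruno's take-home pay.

$1656.00

Regular pay: 35 × $51.61 = $1806.35
Overtime pay: 8 × $51.61 × 1.5 = $619.32
Gross pay = $1806.35 + $619.32 = $2425.67
457(b) deferral: $2425.67 × 0.07 = $169.80
Taxable wages = $2425.67 − $169.80 = $2255.87
Municipal income tax: $2255.87 × 0.0056 = $12.63
Federal income tax: $2255.87 × 0.14 = $315.82
SDI: $2425.67 × 0.0054 = $13.10
Paid family leave insurance: $2425.67 × 0.0022 = $5.34
Social Security tax: $2425.67 × 0.06 = $145.54
Union dues: $25.13
Medical insurance premium: $82.31
Total deductions = $169.80 + $12.63 + $315.82 + $13.10 + $5.34 + $145.54 + $25.13 + $82.31 = $769.67
Net pay = $2425.67 − $769.67 = $1656.00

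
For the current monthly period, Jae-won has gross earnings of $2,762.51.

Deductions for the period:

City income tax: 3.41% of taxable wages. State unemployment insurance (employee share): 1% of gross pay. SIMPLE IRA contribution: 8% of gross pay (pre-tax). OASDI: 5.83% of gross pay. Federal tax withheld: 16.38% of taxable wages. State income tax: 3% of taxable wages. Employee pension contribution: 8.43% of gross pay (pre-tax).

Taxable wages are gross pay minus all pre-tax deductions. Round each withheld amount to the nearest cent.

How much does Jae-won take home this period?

SIMPLE IRA contribution: $2,762.51 × 0.08 = $221.00
Employee pension contribution: $2,762.51 × 0.0843 = $232.88
Pre-tax total = $221.00 + $232.88 = $453.88
Taxable wages = $2,762.51 − $453.88 = $2,308.63
State income tax: $2,308.63 × 0.03 = $69.26
City income tax: $2,308.63 × 0.0341 = $78.72
Federal tax withheld: $2,308.63 × 0.1638 = $378.15
OASDI: $2,762.51 × 0.0583 = $161.05
State unemployment insurance (employee share): $2,762.51 × 0.01 = $27.63
Total deductions = $221.00 + $232.88 + $69.26 + $78.72 + $378.15 + $161.05 + $27.63 = $1,168.69
Net pay = $2,762.51 − $1,168.69 = $1,593.82

$1,593.82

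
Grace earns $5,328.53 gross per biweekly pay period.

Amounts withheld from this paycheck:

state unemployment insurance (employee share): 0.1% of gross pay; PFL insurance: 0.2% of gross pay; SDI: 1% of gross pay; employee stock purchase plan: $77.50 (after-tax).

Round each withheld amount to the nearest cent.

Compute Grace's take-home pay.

$5,181.75

State unemployment insurance (employee share): $5,328.53 × 0.001 = $5.33
SDI: $5,328.53 × 0.01 = $53.29
PFL insurance: $5,328.53 × 0.002 = $10.66
Employee stock purchase plan: $77.50
Total deductions = $5.33 + $53.29 + $10.66 + $77.50 = $146.78
Net pay = $5,328.53 − $146.78 = $5,181.75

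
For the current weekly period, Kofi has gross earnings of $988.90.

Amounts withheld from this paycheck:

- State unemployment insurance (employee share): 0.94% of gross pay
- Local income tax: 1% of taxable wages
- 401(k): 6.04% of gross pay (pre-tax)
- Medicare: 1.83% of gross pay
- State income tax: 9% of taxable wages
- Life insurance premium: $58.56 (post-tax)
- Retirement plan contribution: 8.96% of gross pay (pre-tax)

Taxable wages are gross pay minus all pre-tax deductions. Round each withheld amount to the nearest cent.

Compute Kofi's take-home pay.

Retirement plan contribution: $988.90 × 0.0896 = $88.61
401(k): $988.90 × 0.0604 = $59.73
Pre-tax total = $88.61 + $59.73 = $148.34
Taxable wages = $988.90 − $148.34 = $840.56
Local income tax: $840.56 × 0.01 = $8.41
State income tax: $840.56 × 0.09 = $75.65
Medicare: $988.90 × 0.0183 = $18.10
State unemployment insurance (employee share): $988.90 × 0.0094 = $9.30
Life insurance premium: $58.56
Total deductions = $88.61 + $59.73 + $8.41 + $75.65 + $18.10 + $9.30 + $58.56 = $318.36
Net pay = $988.90 − $318.36 = $670.54

$670.54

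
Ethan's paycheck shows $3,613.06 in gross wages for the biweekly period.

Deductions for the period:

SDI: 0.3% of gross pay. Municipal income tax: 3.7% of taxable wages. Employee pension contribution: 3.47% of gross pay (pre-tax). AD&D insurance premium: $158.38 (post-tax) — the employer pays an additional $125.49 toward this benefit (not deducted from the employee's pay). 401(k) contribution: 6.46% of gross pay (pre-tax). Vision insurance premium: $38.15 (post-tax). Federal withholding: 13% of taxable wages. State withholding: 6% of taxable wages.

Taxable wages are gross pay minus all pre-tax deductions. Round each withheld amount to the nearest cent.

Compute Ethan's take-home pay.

$2,308.19

401(k) contribution: $3,613.06 × 0.0646 = $233.40
Employee pension contribution: $3,613.06 × 0.0347 = $125.37
Pre-tax total = $233.40 + $125.37 = $358.77
Taxable wages = $3,613.06 − $358.77 = $3,254.29
State withholding: $3,254.29 × 0.06 = $195.26
Municipal income tax: $3,254.29 × 0.037 = $120.41
Federal withholding: $3,254.29 × 0.13 = $423.06
SDI: $3,613.06 × 0.003 = $10.84
Vision insurance premium: $38.15
AD&D insurance premium: $158.38
(Employer's $125.49 toward AD&D insurance premium is not withheld from the employee.)
Total deductions = $233.40 + $125.37 + $195.26 + $120.41 + $423.06 + $10.84 + $38.15 + $158.38 = $1,304.87
Net pay = $3,613.06 − $1,304.87 = $2,308.19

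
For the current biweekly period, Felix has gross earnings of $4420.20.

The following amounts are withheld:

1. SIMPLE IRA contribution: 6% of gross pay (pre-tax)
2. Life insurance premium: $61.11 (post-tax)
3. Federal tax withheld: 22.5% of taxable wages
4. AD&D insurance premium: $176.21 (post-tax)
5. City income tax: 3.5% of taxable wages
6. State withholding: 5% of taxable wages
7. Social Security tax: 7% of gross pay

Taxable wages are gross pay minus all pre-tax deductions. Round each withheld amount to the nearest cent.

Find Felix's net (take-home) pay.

SIMPLE IRA contribution: $4420.20 × 0.06 = $265.21
Taxable wages = $4420.20 − $265.21 = $4154.99
Federal tax withheld: $4154.99 × 0.225 = $934.87
State withholding: $4154.99 × 0.05 = $207.75
City income tax: $4154.99 × 0.035 = $145.42
Social Security tax: $4420.20 × 0.07 = $309.41
Life insurance premium: $61.11
AD&D insurance premium: $176.21
Total deductions = $265.21 + $934.87 + $207.75 + $145.42 + $309.41 + $61.11 + $176.21 = $2099.98
Net pay = $4420.20 − $2099.98 = $2320.22

$2320.22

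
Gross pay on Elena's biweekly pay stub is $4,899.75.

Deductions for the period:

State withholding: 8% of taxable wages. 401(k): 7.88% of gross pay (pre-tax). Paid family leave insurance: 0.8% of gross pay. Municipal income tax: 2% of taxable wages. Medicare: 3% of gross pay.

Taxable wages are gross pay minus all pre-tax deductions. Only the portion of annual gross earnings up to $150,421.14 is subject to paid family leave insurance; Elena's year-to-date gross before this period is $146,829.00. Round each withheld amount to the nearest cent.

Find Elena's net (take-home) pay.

$3,886.56

401(k): $4,899.75 × 0.0788 = $386.10
Taxable wages = $4,899.75 − $386.10 = $4,513.65
Municipal income tax: $4,513.65 × 0.02 = $90.27
State withholding: $4,513.65 × 0.08 = $361.09
Medicare: $4,899.75 × 0.03 = $146.99
Paid family leave insurance: only $150,421.14 − $146,829.00 = $3,592.14 of this check is subject → $3,592.14 × 0.008 = $28.74
Total deductions = $386.10 + $90.27 + $361.09 + $146.99 + $28.74 = $1,013.19
Net pay = $4,899.75 − $1,013.19 = $3,886.56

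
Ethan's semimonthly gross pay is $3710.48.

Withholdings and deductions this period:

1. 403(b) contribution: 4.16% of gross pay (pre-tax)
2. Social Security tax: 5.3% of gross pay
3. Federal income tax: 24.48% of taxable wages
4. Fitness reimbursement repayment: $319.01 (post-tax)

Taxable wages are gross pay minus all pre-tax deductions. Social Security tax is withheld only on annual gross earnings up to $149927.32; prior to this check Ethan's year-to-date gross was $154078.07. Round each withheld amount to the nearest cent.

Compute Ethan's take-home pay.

403(b) contribution: $3710.48 × 0.0416 = $154.36
Taxable wages = $3710.48 − $154.36 = $3556.12
Federal income tax: $3556.12 × 0.2448 = $870.54
Social Security tax: annual cap $149927.32 already reached (YTD $154078.07), so $0.00
Fitness reimbursement repayment: $319.01
Total deductions = $154.36 + $870.54 + $0.00 + $319.01 = $1343.91
Net pay = $3710.48 − $1343.91 = $2366.57

$2366.57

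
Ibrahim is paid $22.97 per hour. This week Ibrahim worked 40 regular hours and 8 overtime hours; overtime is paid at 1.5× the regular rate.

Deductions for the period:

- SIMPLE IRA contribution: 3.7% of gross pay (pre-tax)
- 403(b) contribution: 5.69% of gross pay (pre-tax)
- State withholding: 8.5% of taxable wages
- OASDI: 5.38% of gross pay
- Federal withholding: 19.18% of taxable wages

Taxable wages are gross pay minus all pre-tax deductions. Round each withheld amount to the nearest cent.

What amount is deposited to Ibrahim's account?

$718.46

Regular pay: 40 × $22.97 = $918.80
Overtime pay: 8 × $22.97 × 1.5 = $275.64
Gross pay = $918.80 + $275.64 = $1,194.44
SIMPLE IRA contribution: $1,194.44 × 0.037 = $44.19
403(b) contribution: $1,194.44 × 0.0569 = $67.96
Pre-tax total = $44.19 + $67.96 = $112.15
Taxable wages = $1,194.44 − $112.15 = $1,082.29
State withholding: $1,082.29 × 0.085 = $91.99
Federal withholding: $1,082.29 × 0.1918 = $207.58
OASDI: $1,194.44 × 0.0538 = $64.26
Total deductions = $44.19 + $67.96 + $91.99 + $207.58 + $64.26 = $475.98
Net pay = $1,194.44 − $475.98 = $718.46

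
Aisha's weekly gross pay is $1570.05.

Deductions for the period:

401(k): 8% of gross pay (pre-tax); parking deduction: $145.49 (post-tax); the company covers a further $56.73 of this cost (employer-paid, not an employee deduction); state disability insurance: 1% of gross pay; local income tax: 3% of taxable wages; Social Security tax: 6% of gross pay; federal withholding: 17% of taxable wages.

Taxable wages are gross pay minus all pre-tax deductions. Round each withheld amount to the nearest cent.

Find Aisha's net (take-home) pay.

401(k): $1570.05 × 0.08 = $125.60
Taxable wages = $1570.05 − $125.60 = $1444.45
Local income tax: $1444.45 × 0.03 = $43.33
Federal withholding: $1444.45 × 0.17 = $245.56
State disability insurance: $1570.05 × 0.01 = $15.70
Social Security tax: $1570.05 × 0.06 = $94.20
Parking deduction: $145.49
(Employer's $56.73 toward parking deduction is not withheld from the employee.)
Total deductions = $125.60 + $43.33 + $245.56 + $15.70 + $94.20 + $145.49 = $669.88
Net pay = $1570.05 − $669.88 = $900.17

$900.17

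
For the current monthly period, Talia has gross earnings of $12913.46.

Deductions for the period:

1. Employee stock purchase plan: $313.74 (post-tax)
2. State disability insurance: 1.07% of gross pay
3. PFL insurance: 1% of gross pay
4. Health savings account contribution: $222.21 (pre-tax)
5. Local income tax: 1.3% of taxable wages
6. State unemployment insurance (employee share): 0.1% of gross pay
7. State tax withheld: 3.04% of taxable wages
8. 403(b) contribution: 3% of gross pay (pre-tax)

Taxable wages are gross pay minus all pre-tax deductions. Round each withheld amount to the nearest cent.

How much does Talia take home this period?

$11175.91

403(b) contribution: $12913.46 × 0.03 = $387.40
Health savings account contribution: $222.21
Pre-tax total = $387.40 + $222.21 = $609.61
Taxable wages = $12913.46 − $609.61 = $12303.85
State tax withheld: $12303.85 × 0.0304 = $374.04
Local income tax: $12303.85 × 0.013 = $159.95
PFL insurance: $12913.46 × 0.01 = $129.13
State disability insurance: $12913.46 × 0.0107 = $138.17
State unemployment insurance (employee share): $12913.46 × 0.001 = $12.91
Employee stock purchase plan: $313.74
Total deductions = $387.40 + $222.21 + $374.04 + $159.95 + $129.13 + $138.17 + $12.91 + $313.74 = $1737.55
Net pay = $12913.46 − $1737.55 = $11175.91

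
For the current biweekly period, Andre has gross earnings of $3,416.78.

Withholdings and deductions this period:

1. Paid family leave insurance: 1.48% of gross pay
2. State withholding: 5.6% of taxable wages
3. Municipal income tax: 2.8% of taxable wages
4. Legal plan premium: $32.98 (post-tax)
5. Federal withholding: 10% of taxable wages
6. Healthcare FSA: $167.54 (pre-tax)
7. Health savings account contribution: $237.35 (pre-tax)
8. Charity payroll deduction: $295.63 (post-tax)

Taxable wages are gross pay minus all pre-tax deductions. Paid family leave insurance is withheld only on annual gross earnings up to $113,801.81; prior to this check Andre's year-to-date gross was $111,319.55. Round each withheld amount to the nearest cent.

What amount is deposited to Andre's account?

$2,092.35

Health savings account contribution: $237.35
Healthcare FSA: $167.54
Pre-tax total = $237.35 + $167.54 = $404.89
Taxable wages = $3,416.78 − $404.89 = $3,011.89
Municipal income tax: $3,011.89 × 0.028 = $84.33
Federal withholding: $3,011.89 × 0.1 = $301.19
State withholding: $3,011.89 × 0.056 = $168.67
Paid family leave insurance: only $113,801.81 − $111,319.55 = $2,482.26 of this check is subject → $2,482.26 × 0.0148 = $36.74
Legal plan premium: $32.98
Charity payroll deduction: $295.63
Total deductions = $237.35 + $167.54 + $84.33 + $301.19 + $168.67 + $36.74 + $32.98 + $295.63 = $1,324.43
Net pay = $3,416.78 − $1,324.43 = $2,092.35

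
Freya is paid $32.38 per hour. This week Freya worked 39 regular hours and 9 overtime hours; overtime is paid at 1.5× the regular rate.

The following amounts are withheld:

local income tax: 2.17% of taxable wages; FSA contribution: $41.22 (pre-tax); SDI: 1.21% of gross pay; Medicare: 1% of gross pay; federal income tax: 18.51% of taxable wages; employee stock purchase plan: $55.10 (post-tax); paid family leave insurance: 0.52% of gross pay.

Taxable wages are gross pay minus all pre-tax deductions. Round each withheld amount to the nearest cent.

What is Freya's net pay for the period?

Regular pay: 39 × $32.38 = $1262.82
Overtime pay: 9 × $32.38 × 1.5 = $437.13
Gross pay = $1262.82 + $437.13 = $1699.95
FSA contribution: $41.22
Taxable wages = $1699.95 − $41.22 = $1658.73
Federal income tax: $1658.73 × 0.1851 = $307.03
Local income tax: $1658.73 × 0.0217 = $35.99
Medicare: $1699.95 × 0.01 = $17.00
SDI: $1699.95 × 0.0121 = $20.57
Paid family leave insurance: $1699.95 × 0.0052 = $8.84
Employee stock purchase plan: $55.10
Total deductions = $41.22 + $307.03 + $35.99 + $17.00 + $20.57 + $8.84 + $55.10 = $485.75
Net pay = $1699.95 − $485.75 = $1214.20

$1214.20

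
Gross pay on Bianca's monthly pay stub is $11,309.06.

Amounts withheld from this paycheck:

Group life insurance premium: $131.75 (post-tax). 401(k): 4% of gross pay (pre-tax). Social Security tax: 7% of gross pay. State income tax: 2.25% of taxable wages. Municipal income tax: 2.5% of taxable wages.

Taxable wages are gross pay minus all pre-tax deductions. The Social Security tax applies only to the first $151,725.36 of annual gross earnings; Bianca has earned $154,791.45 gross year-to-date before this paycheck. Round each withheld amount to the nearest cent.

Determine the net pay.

$10,209.25

401(k): $11,309.06 × 0.04 = $452.36
Taxable wages = $11,309.06 − $452.36 = $10,856.70
State income tax: $10,856.70 × 0.0225 = $244.28
Municipal income tax: $10,856.70 × 0.025 = $271.42
Social Security tax: annual cap $151,725.36 already reached (YTD $154,791.45), so $0.00
Group life insurance premium: $131.75
Total deductions = $452.36 + $244.28 + $271.42 + $0.00 + $131.75 = $1,099.81
Net pay = $11,309.06 − $1,099.81 = $10,209.25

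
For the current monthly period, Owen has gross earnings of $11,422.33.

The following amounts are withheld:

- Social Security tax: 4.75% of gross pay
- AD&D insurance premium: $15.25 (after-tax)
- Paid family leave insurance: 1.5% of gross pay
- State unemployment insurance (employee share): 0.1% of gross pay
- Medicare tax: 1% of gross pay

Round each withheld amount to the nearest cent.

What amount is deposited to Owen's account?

State unemployment insurance (employee share): $11,422.33 × 0.001 = $11.42
Medicare tax: $11,422.33 × 0.01 = $114.22
Paid family leave insurance: $11,422.33 × 0.015 = $171.33
Social Security tax: $11,422.33 × 0.0475 = $542.56
AD&D insurance premium: $15.25
Total deductions = $11.42 + $114.22 + $171.33 + $542.56 + $15.25 = $854.78
Net pay = $11,422.33 − $854.78 = $10,567.55

$10,567.55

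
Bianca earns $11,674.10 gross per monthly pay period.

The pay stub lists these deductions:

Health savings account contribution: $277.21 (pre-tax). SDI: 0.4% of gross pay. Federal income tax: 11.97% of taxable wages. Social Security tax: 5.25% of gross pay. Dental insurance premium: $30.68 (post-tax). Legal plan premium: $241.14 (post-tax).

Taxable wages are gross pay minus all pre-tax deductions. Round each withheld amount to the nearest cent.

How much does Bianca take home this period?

$9,101.27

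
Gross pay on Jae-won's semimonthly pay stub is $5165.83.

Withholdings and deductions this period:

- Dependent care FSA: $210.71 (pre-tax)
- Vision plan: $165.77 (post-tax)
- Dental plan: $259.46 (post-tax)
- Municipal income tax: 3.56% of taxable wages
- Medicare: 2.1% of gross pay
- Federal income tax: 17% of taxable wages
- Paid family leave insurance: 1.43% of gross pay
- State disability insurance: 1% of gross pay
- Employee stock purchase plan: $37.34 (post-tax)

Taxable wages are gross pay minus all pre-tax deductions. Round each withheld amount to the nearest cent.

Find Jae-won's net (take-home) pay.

$3239.77

Dependent care FSA: $210.71
Taxable wages = $5165.83 − $210.71 = $4955.12
Federal income tax: $4955.12 × 0.17 = $842.37
Municipal income tax: $4955.12 × 0.0356 = $176.40
Medicare: $5165.83 × 0.021 = $108.48
State disability insurance: $5165.83 × 0.01 = $51.66
Paid family leave insurance: $5165.83 × 0.0143 = $73.87
Dental plan: $259.46
Employee stock purchase plan: $37.34
Vision plan: $165.77
Total deductions = $210.71 + $842.37 + $176.40 + $108.48 + $51.66 + $73.87 + $259.46 + $37.34 + $165.77 = $1926.06
Net pay = $5165.83 − $1926.06 = $3239.77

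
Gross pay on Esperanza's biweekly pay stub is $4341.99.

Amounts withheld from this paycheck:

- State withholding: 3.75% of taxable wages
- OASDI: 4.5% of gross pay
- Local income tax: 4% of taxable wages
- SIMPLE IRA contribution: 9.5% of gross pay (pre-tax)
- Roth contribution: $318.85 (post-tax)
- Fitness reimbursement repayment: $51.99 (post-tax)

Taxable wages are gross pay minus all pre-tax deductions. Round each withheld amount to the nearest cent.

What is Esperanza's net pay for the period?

SIMPLE IRA contribution: $4341.99 × 0.095 = $412.49
Taxable wages = $4341.99 − $412.49 = $3929.50
State withholding: $3929.50 × 0.0375 = $147.36
Local income tax: $3929.50 × 0.04 = $157.18
OASDI: $4341.99 × 0.045 = $195.39
Roth contribution: $318.85
Fitness reimbursement repayment: $51.99
Total deductions = $412.49 + $147.36 + $157.18 + $195.39 + $318.85 + $51.99 = $1283.26
Net pay = $4341.99 − $1283.26 = $3058.73

$3058.73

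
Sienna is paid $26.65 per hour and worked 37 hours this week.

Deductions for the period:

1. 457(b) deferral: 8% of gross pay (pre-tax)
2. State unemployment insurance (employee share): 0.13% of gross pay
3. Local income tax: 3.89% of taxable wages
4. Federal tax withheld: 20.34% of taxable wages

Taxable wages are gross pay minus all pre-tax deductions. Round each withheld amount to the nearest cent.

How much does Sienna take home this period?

$686.08

Gross pay: 37 × $26.65 = $986.05
457(b) deferral: $986.05 × 0.08 = $78.88
Taxable wages = $986.05 − $78.88 = $907.17
Federal tax withheld: $907.17 × 0.2034 = $184.52
Local income tax: $907.17 × 0.0389 = $35.29
State unemployment insurance (employee share): $986.05 × 0.0013 = $1.28
Total deductions = $78.88 + $184.52 + $35.29 + $1.28 = $299.97
Net pay = $986.05 − $299.97 = $686.08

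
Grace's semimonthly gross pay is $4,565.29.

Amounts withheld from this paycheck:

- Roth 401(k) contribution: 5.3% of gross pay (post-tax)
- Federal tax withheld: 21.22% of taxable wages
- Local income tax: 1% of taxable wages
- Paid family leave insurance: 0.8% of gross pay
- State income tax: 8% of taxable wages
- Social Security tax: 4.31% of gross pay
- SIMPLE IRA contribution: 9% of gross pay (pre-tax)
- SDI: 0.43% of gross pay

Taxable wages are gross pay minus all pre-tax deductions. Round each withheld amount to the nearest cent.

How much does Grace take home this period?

$2,404.08

SIMPLE IRA contribution: $4,565.29 × 0.09 = $410.88
Taxable wages = $4,565.29 − $410.88 = $4,154.41
Local income tax: $4,154.41 × 0.01 = $41.54
Federal tax withheld: $4,154.41 × 0.2122 = $881.57
State income tax: $4,154.41 × 0.08 = $332.35
Paid family leave insurance: $4,565.29 × 0.008 = $36.52
SDI: $4,565.29 × 0.0043 = $19.63
Social Security tax: $4,565.29 × 0.0431 = $196.76
Roth 401(k) contribution: $4,565.29 × 0.053 = $241.96
Total deductions = $410.88 + $41.54 + $881.57 + $332.35 + $36.52 + $19.63 + $196.76 + $241.96 = $2,161.21
Net pay = $4,565.29 − $2,161.21 = $2,404.08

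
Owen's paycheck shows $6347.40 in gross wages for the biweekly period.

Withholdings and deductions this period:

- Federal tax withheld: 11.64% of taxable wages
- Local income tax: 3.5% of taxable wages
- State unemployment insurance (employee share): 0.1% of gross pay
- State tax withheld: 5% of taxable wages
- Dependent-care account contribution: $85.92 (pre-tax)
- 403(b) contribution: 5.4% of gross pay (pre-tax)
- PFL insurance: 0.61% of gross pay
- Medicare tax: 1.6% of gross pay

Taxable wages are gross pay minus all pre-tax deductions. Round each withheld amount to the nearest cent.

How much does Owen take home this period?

$4580.05

Dependent-care account contribution: $85.92
403(b) contribution: $6347.40 × 0.054 = $342.76
Pre-tax total = $85.92 + $342.76 = $428.68
Taxable wages = $6347.40 − $428.68 = $5918.72
Federal tax withheld: $5918.72 × 0.1164 = $688.94
State tax withheld: $5918.72 × 0.05 = $295.94
Local income tax: $5918.72 × 0.035 = $207.16
State unemployment insurance (employee share): $6347.40 × 0.001 = $6.35
PFL insurance: $6347.40 × 0.0061 = $38.72
Medicare tax: $6347.40 × 0.016 = $101.56
Total deductions = $85.92 + $342.76 + $688.94 + $295.94 + $207.16 + $6.35 + $38.72 + $101.56 = $1767.35
Net pay = $6347.40 − $1767.35 = $4580.05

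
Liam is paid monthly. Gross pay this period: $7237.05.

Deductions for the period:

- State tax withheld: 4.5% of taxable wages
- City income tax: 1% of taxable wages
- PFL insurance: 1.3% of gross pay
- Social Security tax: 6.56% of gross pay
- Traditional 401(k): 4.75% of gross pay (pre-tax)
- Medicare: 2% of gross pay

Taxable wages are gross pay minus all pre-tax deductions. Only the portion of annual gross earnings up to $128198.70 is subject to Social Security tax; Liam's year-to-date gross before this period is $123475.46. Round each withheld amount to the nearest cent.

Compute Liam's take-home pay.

$5965.50

Traditional 401(k): $7237.05 × 0.0475 = $343.76
Taxable wages = $7237.05 − $343.76 = $6893.29
City income tax: $6893.29 × 0.01 = $68.93
State tax withheld: $6893.29 × 0.045 = $310.20
PFL insurance: $7237.05 × 0.013 = $94.08
Medicare: $7237.05 × 0.02 = $144.74
Social Security tax: only $128198.70 − $123475.46 = $4723.24 of this check is subject → $4723.24 × 0.0656 = $309.84
Total deductions = $343.76 + $68.93 + $310.20 + $94.08 + $144.74 + $309.84 = $1271.55
Net pay = $7237.05 − $1271.55 = $5965.50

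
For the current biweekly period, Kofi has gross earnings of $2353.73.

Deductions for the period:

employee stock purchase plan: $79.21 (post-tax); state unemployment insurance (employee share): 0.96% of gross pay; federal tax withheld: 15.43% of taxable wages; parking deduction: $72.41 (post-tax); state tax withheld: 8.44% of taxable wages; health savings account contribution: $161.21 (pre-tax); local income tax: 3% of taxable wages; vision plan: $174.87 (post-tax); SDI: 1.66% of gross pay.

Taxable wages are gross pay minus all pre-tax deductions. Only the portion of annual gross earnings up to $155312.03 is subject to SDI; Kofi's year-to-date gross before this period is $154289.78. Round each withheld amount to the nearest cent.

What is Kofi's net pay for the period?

$1237.32

Health savings account contribution: $161.21
Taxable wages = $2353.73 − $161.21 = $2192.52
Local income tax: $2192.52 × 0.03 = $65.78
Federal tax withheld: $2192.52 × 0.1543 = $338.31
State tax withheld: $2192.52 × 0.0844 = $185.05
SDI: only $155312.03 − $154289.78 = $1022.25 of this check is subject → $1022.25 × 0.0166 = $16.97
State unemployment insurance (employee share): $2353.73 × 0.0096 = $22.60
Parking deduction: $72.41
Employee stock purchase plan: $79.21
Vision plan: $174.87
Total deductions = $161.21 + $65.78 + $338.31 + $185.05 + $16.97 + $22.60 + $72.41 + $79.21 + $174.87 = $1116.41
Net pay = $2353.73 − $1116.41 = $1237.32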